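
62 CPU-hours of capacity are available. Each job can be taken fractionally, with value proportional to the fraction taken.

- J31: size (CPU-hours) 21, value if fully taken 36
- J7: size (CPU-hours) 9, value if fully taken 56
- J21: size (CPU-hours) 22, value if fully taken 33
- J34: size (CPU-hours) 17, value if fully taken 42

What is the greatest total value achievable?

156.5

Sort by value density: J7 56/9≈6.22, J34 42/17≈2.47, J31 36/21≈1.71, J21 33/22≈1.5.
Take all of J7 (9 CPU-hours, value 56) — 53 CPU-hours left.
Take all of J34 (17 CPU-hours, value 42) — 36 CPU-hours left.
J31: take in full, 21 CPU-hours for value 36 — 15 left.
Fill the last 15 CPU-hours with part of J21: 15/22 of it earns 22.5.
Total value = 156.5.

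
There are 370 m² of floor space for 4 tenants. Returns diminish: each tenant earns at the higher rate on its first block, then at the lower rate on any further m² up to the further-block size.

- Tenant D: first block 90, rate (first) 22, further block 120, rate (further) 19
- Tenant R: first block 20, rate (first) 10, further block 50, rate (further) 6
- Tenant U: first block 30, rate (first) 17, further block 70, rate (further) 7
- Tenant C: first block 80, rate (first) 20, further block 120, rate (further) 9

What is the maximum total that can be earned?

6840

Treat each block as its own option and order by rate: Tenant D/T1 22 > Tenant C/T1 20 > Tenant D/T2 19 > Tenant U/T1 17 > Tenant R/T1 10 > Tenant C/T2 9 > Tenant U/T2 7 > Tenant R/T2 6.
Tenant D T1 at 22: fill all 90 — 280 left.
Tenant C T1 at 20: fill all 80 — 200 left.
Tenant D/T2 (19): +120 — 80 left.
Tenant U/T1 (17): +30 — 50 left.
Tenant R T1 at 10: fill all 20 — 30 left.
Tenant C T2 at 9: only 30 left, fill 30.
Total = 22×90 + 20×80 + 19×120 + 17×30 + 10×20 + 9×30 = 6840.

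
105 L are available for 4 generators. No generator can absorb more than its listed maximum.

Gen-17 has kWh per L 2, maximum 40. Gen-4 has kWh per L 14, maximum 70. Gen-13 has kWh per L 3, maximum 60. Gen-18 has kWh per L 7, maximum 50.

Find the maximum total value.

1225

Rank by kWh per L: Gen-4 14 > Gen-18 7 > Gen-13 3 > Gen-17 2.
Give Gen-4 70 to hit its cap of 70 → 35 left.
Gen-18: +35 (room for 50) → 35. Pool exhausted.
Total = 14×70 + 7×35 = 1225.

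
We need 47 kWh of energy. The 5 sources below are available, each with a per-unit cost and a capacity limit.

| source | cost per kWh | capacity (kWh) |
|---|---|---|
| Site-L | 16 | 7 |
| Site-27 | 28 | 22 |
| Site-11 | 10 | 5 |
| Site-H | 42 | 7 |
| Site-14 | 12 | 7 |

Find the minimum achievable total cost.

1114

Use sources in increasing cost order.
Site-11 at 10: take all 5 kWh — 42 still needed.
Site-14 (12): use full 7 — 35 kWh to go.
Site-L (16): use full 7 — 28 kWh to go.
Site-27 at 28: take all 22 kWh — 6 still needed.
Take 6 from Site-H at 42 to finish.
Cost = 5×10 + 7×12 + 7×16 + 22×28 + 6×42 = 1114.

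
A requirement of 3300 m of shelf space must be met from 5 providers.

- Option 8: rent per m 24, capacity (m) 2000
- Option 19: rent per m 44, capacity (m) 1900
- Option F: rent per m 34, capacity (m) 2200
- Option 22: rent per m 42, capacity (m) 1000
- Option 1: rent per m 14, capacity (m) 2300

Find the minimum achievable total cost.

Fill from the cheapest provider first.
Take 2300 from Option 1 at 14 — need 1000 more.
Take 1000 from Option 8 at 24 to finish.
Option F, Option 22, Option 19: unused.
Cost = 2300×14 + 1000×24 = 56200.

56200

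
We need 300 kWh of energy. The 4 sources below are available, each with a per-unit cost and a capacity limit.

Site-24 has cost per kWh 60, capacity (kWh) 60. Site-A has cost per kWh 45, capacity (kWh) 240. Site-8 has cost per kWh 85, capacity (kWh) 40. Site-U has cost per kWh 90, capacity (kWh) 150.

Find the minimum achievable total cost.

Use sources in increasing cost order.
Site-A (45): use full 240 ; 60 kWh to go.
Site-24 at 60: take all 60 kWh ; 0 still needed.
Site-8, Site-U: unused.
Cost = 240×45 + 60×60 = 14400.

14400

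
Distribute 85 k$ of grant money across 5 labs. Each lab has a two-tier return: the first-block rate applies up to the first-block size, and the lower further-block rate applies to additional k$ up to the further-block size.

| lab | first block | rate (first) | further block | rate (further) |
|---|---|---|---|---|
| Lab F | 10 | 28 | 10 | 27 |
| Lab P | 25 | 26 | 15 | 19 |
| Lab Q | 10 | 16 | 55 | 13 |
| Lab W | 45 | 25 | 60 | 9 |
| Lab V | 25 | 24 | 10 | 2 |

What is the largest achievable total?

2200

Order all 10 blocks by rate: Lab F/tier1 28 > Lab F/tier2 27 > Lab P/tier1 26 > Lab W/tier1 25 > Lab V/tier1 24 > Lab P/tier2 19 > Lab Q/tier1 16 > Lab Q/tier2 13 > Lab W/tier2 9 > Lab V/tier2 2.
Lab F/tier1 (28): +10 ; 75 left.
Lab F/tier2 (27): +10 ; 65 left.
Lab P tier1 at 26: fill all 25 ; 40 left.
Lab W/tier1: +40 of 45 at 25; pool empty.
Total = 28×10 + 27×10 + 26×25 + 25×40 = 2200.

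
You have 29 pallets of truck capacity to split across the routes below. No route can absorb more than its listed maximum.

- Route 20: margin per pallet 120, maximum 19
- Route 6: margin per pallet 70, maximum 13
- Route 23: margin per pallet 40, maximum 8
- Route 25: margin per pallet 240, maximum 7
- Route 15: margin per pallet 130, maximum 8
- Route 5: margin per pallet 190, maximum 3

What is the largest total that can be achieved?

Rank by margin per pallet: Route 25 240 > Route 5 190 > Route 15 130 > Route 20 120 > Route 6 70 > Route 23 40.
Give Route 25 7 to hit its cap of 7 ; 22 left.
Route 5: +3 to 3 (cap) ; 19 left.
Route 15 takes 8 to reach its cap of 8 ; 11 left.
Only 11 left; Route 20 takes them to reach 11.
Total = 120×11 + 240×7 + 130×8 + 190×3 = 4610.

4610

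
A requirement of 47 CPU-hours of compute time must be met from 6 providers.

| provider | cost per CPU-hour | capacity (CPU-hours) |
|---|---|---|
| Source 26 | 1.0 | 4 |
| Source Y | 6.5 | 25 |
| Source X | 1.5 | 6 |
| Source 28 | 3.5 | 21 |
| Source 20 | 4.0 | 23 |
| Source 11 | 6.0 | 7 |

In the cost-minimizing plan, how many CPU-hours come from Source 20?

16

Use providers in increasing cost order.
Source 26 (1.0): use full 4 — 43 CPU-hours to go.
Source X at 1.5: take all 6 CPU-hours — 37 still needed.
Take 21 from Source 28 at 3.5 — need 16 more.
Source 20 (4.0): take the remaining 16 — done.
Source 11, Source Y: unused.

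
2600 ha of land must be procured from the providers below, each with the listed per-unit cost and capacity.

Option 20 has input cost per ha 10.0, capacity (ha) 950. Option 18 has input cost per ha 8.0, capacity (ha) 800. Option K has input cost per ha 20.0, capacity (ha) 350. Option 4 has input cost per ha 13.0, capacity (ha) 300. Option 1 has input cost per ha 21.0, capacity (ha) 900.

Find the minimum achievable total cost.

Cheapest first:
Take 800 from Option 18 at 8.0 → need 1800 more.
Take 950 from Option 20 at 10.0 → need 850 more.
Option 4 at 13.0: take all 300 ha → 550 still needed.
Option K at 20.0: take all 350 ha → 200 still needed.
Take 200 from Option 1 at 21.0 to finish.
Cost = 800×8.0 + 950×10.0 + 300×13.0 + 350×20.0 + 200×21.0 = 31000.

31000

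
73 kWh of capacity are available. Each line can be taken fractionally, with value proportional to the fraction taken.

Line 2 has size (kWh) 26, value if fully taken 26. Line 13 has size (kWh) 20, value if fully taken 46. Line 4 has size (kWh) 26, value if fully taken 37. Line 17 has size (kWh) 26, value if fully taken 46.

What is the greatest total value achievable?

130

Rank by value-to-size ratio: Line 13 46/20≈2.3, Line 17 46/26≈1.77, Line 4 37/26≈1.42, Line 2 26/26≈1.
All 20 kWh of Line 13 fit (value 46) → 53 remain.
All 26 kWh of Line 17 fit (value 46) → 27 remain.
Line 4: take in full, 26 kWh for value 37 → 1 left.
Fill the last 1 kWh with part of Line 2: 1/26 of it earns 1.
Total value = 130.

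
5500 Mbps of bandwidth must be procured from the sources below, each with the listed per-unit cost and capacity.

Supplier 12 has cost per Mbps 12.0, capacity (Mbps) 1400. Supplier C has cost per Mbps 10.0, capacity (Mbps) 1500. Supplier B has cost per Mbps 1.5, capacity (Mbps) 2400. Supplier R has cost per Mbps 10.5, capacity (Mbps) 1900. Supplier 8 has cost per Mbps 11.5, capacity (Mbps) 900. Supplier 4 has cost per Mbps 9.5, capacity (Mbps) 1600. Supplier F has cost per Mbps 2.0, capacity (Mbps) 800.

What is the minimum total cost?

27400

Fill from the cheapest source first.
Supplier B at 1.5: take all 2400 Mbps → 3100 still needed.
Supplier F (2.0): use full 800 → 2300 Mbps to go.
Supplier 4 at 9.5: take all 1600 Mbps → 700 still needed.
Supplier C at 10.0: take 700 of its 1500 → requirement met.
Supplier R, Supplier 8, Supplier 12: unused.
Cost = 2400×1.5 + 800×2.0 + 1600×9.5 + 700×10.0 = 27400.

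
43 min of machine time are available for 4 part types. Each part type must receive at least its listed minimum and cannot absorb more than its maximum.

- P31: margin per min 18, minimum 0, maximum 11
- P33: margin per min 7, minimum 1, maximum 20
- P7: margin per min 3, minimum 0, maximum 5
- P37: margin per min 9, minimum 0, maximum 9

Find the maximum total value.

428

Meeting every minimum uses 0+1+0+0 = 1 min, leaving 42.
Rank by margin per min: P31 18 > P37 9 > P33 7 > P7 3.
P31 takes 11 more to reach its cap of 11 → 31 left.
P37: +9 to 9 (cap) → 22 left.
P33 takes 19 more to reach its cap of 20 → 3 left.
P7 has room for 5 more but only 3 remain, so it gets 3.
Total = 18×11 + 7×20 + 3×3 + 9×9 = 428.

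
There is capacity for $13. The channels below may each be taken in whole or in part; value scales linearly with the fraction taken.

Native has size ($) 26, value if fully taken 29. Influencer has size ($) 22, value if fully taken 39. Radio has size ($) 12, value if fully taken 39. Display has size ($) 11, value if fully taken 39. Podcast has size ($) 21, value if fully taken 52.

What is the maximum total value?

Sort by value density: Display 39/11≈3.55, Radio 39/12≈3.25, Podcast 52/21≈2.48, Influencer 39/22≈1.77, Native 29/26≈1.12.
All 11 $ of Display fit (value 39) ; 2 remain.
2 $ left: a 2/12 share of Radio gives 39×2/12 = 6.5.
Total value = 45.5.

45.5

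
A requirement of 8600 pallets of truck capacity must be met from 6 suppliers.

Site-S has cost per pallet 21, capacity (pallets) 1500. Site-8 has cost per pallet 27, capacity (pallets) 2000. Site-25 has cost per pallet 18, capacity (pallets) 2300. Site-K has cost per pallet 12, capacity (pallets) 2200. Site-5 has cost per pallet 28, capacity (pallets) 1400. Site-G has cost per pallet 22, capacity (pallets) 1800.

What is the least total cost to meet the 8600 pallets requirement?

Fill from the cheapest supplier first.
Site-K at 12: take all 2200 pallets — 6400 still needed.
Site-25 at 18: take all 2300 pallets — 4100 still needed.
Site-S (21): use full 1500 — 2600 pallets to go.
Site-G at 22: take all 1800 pallets — 800 still needed.
Site-8 (27): take the remaining 800 — done.
Site-5: unused.
Cost = 2200×12 + 2300×18 + 1500×21 + 1800×22 + 800×27 = 160500.

160500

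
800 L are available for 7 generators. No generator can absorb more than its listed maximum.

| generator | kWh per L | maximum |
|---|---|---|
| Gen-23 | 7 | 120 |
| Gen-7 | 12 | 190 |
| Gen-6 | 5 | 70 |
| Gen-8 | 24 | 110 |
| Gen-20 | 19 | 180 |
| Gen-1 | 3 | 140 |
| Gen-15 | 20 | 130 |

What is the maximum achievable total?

Order the generators by kWh per L: Gen-8 24 > Gen-15 20 > Gen-20 19 > Gen-7 12 > Gen-23 7 > Gen-6 5 > Gen-1 3.
Gen-8: +110 to 110 (cap) → 690 left.
Gen-15 takes 130 to reach its cap of 130 → 560 left.
Give Gen-20 180 to hit its cap of 180 → 380 left.
Gen-7 takes 190 to reach its cap of 190 → 190 left.
Gen-23 takes 120 to reach its cap of 120 → 70 left.
Give Gen-6 70 to hit its cap of 70 → 0 left.
Total = 7×120 + 12×190 + 5×70 + 24×110 + 19×180 + 20×130 = 12130.

12130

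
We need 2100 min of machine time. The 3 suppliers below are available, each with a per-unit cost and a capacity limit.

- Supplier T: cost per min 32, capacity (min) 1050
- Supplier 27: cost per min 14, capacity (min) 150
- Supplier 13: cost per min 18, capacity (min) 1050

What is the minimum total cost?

49800

Use suppliers in increasing cost order.
Supplier 27 at 14: take all 150 min — 1950 still needed.
Take 1050 from Supplier 13 at 18 — need 900 more.
Supplier T (32): take the remaining 900 — done.
Cost = 150×14 + 1050×18 + 900×32 = 49800.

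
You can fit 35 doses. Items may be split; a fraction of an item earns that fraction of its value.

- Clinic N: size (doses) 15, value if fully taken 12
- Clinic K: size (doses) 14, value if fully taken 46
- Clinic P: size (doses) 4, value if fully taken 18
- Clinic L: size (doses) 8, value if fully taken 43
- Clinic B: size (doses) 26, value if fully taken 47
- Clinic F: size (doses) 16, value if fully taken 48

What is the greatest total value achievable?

134

Sort by value density: Clinic L 43/8≈5.38, Clinic P 18/4≈4.5, Clinic K 46/14≈3.29, Clinic F 48/16≈3, Clinic B 47/26≈1.81, Clinic N 12/15≈0.8.
Clinic L: take in full, 8 doses for value 43 → 27 left.
All 4 doses of Clinic P fit (value 18) → 23 remain.
Clinic K: take in full, 14 doses for value 46 → 9 left.
Fill the last 9 doses with part of Clinic F: 9/16 of it earns 27.
Total value = 134.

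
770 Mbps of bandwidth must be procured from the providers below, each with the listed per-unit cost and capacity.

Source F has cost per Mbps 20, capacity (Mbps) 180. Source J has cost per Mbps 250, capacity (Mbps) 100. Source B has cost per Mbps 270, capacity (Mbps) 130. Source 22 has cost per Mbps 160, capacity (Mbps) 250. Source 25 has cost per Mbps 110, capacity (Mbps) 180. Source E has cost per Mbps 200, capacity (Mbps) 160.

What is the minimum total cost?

Use providers in increasing cost order.
Source F (20): use full 180 → 590 Mbps to go.
Source 25 at 110: take all 180 Mbps → 410 still needed.
Source 22 at 160: take all 250 Mbps → 160 still needed.
Source E (200): use full 160 → 0 Mbps to go.
Source J, Source B: unused.
Cost = 180×20 + 180×110 + 250×160 + 160×200 = 95400.

95400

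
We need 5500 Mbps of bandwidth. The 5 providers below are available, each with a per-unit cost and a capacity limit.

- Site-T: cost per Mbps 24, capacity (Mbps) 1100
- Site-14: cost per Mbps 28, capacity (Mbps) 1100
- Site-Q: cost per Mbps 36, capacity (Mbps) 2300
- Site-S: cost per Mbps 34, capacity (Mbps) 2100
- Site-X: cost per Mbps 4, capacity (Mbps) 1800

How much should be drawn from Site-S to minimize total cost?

Fill from the cheapest provider first.
Site-X at 4: take all 1800 Mbps ; 3700 still needed.
Site-T at 24: take all 1100 Mbps ; 2600 still needed.
Site-14 at 28: take all 1100 Mbps ; 1500 still needed.
Site-S (34): take the remaining 1500 ; done.
Site-Q: unused.

1500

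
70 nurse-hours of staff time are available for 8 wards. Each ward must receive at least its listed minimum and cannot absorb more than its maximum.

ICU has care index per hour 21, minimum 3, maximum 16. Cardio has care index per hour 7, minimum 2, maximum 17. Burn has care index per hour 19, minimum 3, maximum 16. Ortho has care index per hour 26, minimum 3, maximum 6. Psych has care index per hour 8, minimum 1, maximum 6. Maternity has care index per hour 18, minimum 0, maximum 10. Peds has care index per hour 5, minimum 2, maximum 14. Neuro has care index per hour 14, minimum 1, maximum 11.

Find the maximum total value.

1209

Meeting every minimum uses 3+2+3+3+1+0+2+1 = 15 nurse-hours, leaving 55.
Order the wards by care index per hour: Ortho 26 > ICU 21 > Burn 19 > Maternity 18 > Neuro 14 > Psych 8 > Cardio 7 > Peds 5.
Give Ortho 3 more to hit its cap of 6 — 52 left.
Give ICU 13 more to hit its cap of 16 — 39 left.
Give Burn 13 more to hit its cap of 16 — 26 left.
Maternity takes 10 more to reach its cap of 10 — 16 left.
Neuro takes 10 more to reach its cap of 11 — 6 left.
Psych: +5 to 6 (cap) — 1 left.
Only 1 left; Cardio takes them to reach 3.
Total = 21×16 + 7×3 + 19×16 + 26×6 + 8×6 + 18×10 + 5×2 + 14×11 = 1209.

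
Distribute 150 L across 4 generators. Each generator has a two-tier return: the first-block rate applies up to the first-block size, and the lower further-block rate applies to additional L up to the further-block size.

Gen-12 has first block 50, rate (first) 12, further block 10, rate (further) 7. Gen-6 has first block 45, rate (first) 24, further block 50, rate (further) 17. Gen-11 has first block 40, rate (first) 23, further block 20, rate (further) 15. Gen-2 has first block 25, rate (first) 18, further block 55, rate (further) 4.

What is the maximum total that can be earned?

3130

Treat each block as its own option and order by rate: Gen-6/tier1 24 > Gen-11/tier1 23 > Gen-2/tier1 18 > Gen-6/tier2 17 > Gen-11/tier2 15 > Gen-12/tier1 12 > Gen-12/tier2 7 > Gen-2/tier2 4.
Gen-6 tier1 at 24: fill all 45 — 105 left.
Gen-11/tier1 (23): +40 — 65 left.
Gen-2/tier1 (18): +25 — 40 left.
Gen-6/tier2: +40 of 50 at 17; pool empty.
Total = 24×45 + 23×40 + 18×25 + 17×40 = 3130.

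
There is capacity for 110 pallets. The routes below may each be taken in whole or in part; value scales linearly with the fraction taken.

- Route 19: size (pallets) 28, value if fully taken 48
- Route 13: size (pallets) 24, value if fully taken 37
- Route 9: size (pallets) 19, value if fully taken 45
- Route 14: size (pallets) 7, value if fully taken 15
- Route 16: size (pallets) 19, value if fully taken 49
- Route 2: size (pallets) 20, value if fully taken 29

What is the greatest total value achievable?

212.85

Best value per unit of size first: Route 16 49/19≈2.58, Route 9 45/19≈2.37, Route 14 15/7≈2.14, Route 19 48/28≈1.71, Route 13 37/24≈1.54, Route 2 29/20≈1.45.
Take all of Route 16 (19 pallets, value 49) — 91 pallets left.
Take all of Route 9 (19 pallets, value 45) — 72 pallets left.
All 7 pallets of Route 14 fit (value 15) — 65 remain.
All 28 pallets of Route 19 fit (value 48) — 37 remain.
Route 13: take in full, 24 pallets for value 37 — 13 left.
13 pallets left: a 13/20 share of Route 2 gives 29×13/20 = 18.85.
Total value = 212.85.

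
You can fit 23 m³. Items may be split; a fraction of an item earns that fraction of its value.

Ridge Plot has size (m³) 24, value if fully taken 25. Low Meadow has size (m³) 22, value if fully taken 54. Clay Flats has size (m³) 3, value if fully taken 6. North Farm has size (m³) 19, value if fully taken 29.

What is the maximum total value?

Sort by value density: Low Meadow 54/22≈2.45, Clay Flats 6/3≈2, North Farm 29/19≈1.53, Ridge Plot 25/24≈1.04.
Take all of Low Meadow (22 m³, value 54) ; 1 m³ left.
1 m³ left: a 1/3 share of Clay Flats gives 6×1/3 = 2.
Total value = 56.

56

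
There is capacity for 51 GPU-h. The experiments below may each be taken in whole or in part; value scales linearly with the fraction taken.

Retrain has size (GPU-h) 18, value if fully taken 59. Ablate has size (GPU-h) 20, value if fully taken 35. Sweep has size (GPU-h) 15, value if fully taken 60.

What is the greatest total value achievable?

Best value per unit of size first: Sweep 60/15≈4, Retrain 59/18≈3.28, Ablate 35/20≈1.75.
Sweep: take in full, 15 GPU-h for value 60 → 36 left.
All 18 GPU-h of Retrain fit (value 59) → 18 remain.
Only 18 GPU-h remain; take 18/20 of Ablate for value 35×18/20 = 31.5.
Total value = 150.5.

150.5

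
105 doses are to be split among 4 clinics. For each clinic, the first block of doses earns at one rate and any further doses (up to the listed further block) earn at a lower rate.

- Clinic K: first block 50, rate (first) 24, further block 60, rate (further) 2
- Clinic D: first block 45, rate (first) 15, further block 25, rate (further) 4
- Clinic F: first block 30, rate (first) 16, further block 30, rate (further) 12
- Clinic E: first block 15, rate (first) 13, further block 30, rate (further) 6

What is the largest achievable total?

Treat each block as its own option and order by rate: Clinic K/T1 24 > Clinic F/T1 16 > Clinic D/T1 15 > Clinic E/T1 13 > Clinic F/T2 12 > Clinic E/T2 6 > Clinic D/T2 4 > Clinic K/T2 2.
Fill Clinic K T1 block (50 at 24) ; 55 left.
Fill Clinic F T1 block (30 at 16) ; 25 left.
25 remain; put them into Clinic D T1 at 15.
Total = 24×50 + 16×30 + 15×25 = 2055.

2055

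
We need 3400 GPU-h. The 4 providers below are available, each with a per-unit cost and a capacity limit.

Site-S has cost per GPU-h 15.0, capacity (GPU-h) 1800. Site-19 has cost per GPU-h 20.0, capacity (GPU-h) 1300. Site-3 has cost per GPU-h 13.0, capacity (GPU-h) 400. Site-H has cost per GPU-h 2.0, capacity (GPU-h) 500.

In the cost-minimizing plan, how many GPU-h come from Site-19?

700

Cheapest first:
Site-H at 2.0: take all 500 GPU-h ; 2900 still needed.
Site-3 (13.0): use full 400 ; 2500 GPU-h to go.
Take 1800 from Site-S at 15.0 ; need 700 more.
Site-19 (20.0): take the remaining 700 ; done.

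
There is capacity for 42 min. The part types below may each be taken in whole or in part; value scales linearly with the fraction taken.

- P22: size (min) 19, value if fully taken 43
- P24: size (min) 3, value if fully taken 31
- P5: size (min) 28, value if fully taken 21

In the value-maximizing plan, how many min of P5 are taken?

Sort by value density: P24 31/3≈10.3, P22 43/19≈2.26, P5 21/28≈0.75.
Take all of P24 (3 min, value 31) — 39 min left.
P22: take in full, 19 min for value 43 — 20 left.
20 min left: a 20/28 share of P5 gives 21×20/28 = 15.

20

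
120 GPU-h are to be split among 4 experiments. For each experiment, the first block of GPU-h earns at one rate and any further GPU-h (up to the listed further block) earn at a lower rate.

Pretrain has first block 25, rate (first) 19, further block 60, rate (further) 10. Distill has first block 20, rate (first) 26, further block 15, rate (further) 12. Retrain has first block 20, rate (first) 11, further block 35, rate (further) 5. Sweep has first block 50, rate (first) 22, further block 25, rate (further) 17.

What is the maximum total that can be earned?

Treat each block as its own option and order by rate: Distill/first 26 > Sweep/first 22 > Pretrain/first 19 > Sweep/second 17 > Distill/second 12 > Retrain/first 11 > Pretrain/second 10 > Retrain/second 5.
Fill Distill first block (20 at 26) ; 100 left.
Sweep/first (22): +50 ; 50 left.
Pretrain first at 19: fill all 25 ; 25 left.
Fill Sweep second block (25 at 17) ; 0 left.
Total = 26×20 + 22×50 + 19×25 + 17×25 = 2520.

2520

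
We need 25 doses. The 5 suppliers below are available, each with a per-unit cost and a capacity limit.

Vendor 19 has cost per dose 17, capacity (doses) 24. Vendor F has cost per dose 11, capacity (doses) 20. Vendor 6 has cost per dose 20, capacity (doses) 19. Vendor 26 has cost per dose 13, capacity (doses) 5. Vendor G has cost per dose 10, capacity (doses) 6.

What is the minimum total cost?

Fill from the cheapest supplier first.
Vendor G at 10: take all 6 doses ; 19 still needed.
Take 19 from Vendor F at 11 to finish.
Vendor 26, Vendor 19, Vendor 6: unused.
Cost = 6×10 + 19×11 = 269.

269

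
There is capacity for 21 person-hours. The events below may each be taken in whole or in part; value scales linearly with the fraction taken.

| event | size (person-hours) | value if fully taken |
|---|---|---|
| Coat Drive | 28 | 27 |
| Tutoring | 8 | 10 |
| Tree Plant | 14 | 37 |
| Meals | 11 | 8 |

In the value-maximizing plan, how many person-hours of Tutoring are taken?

Rank by value-to-size ratio: Tree Plant 37/14≈2.64, Tutoring 10/8≈1.25, Coat Drive 27/28≈0.964, Meals 8/11≈0.727.
All 14 person-hours of Tree Plant fit (value 37) ; 7 remain.
7 person-hours left: a 7/8 share of Tutoring gives 10×7/8 = 8.75.

7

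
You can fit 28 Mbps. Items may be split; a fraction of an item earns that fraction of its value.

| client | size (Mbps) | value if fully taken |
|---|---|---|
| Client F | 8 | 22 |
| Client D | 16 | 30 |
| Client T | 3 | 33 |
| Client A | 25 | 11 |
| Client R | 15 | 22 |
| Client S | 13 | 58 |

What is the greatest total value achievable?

Sort by value density: Client T 33/3≈11, Client S 58/13≈4.46, Client F 22/8≈2.75, Client D 30/16≈1.88, Client R 22/15≈1.47, Client A 11/25≈0.44.
All 3 Mbps of Client T fit (value 33) — 25 remain.
All 13 Mbps of Client S fit (value 58) — 12 remain.
Client F: take in full, 8 Mbps for value 22 — 4 left.
4 Mbps left: a 4/16 share of Client D gives 30×4/16 = 7.5.
Total value = 120.5.

120.5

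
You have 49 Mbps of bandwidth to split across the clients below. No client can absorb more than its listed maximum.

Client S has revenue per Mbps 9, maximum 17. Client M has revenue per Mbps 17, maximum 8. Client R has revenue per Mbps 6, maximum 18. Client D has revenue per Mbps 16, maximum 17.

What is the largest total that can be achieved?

Rank by revenue per Mbps: Client M 17 > Client D 16 > Client S 9 > Client R 6.
Client M: +8 to 8 (cap) → 41 left.
Client D takes 17 to reach its cap of 17 → 24 left.
Client S: +17 to 17 (cap) → 7 left.
Client R has room for 18 but only 7 remain, so it gets 7.
Total = 9×17 + 17×8 + 6×7 + 16×17 = 603.

603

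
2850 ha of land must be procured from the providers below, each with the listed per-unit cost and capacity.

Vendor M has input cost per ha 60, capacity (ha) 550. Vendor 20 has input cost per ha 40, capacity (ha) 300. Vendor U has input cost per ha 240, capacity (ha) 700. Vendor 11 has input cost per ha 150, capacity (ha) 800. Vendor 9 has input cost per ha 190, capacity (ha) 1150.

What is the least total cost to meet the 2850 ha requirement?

Cheapest first:
Take 300 from Vendor 20 at 40 — need 2550 more.
Vendor M at 60: take all 550 ha — 2000 still needed.
Vendor 11 (150): use full 800 — 1200 ha to go.
Vendor 9 at 190: take all 1150 ha — 50 still needed.
Vendor U (240): take the remaining 50 — done.
Cost = 300×40 + 550×60 + 800×150 + 1150×190 + 50×240 = 395500.

395500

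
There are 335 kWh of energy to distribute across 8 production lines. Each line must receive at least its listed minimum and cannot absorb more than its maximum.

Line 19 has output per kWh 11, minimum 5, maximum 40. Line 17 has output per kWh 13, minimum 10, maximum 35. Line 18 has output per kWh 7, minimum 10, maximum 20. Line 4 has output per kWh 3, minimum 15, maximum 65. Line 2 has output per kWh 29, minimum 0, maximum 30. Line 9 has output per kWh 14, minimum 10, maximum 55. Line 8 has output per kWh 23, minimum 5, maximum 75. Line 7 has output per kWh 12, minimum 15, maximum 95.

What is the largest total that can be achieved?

5295

Meeting every minimum uses 5+10+10+15+0+10+5+15 = 70 kWh, leaving 265.
Rank by output per kWh: Line 2 29 > Line 8 23 > Line 9 14 > Line 17 13 > Line 7 12 > Line 19 11 > Line 18 7 > Line 4 3.
Line 2: +30 to 30 (cap) ; 235 left.
Line 8 takes 70 more to reach its cap of 75 ; 165 left.
Line 9: +45 to 55 (cap) ; 120 left.
Give Line 17 25 more to hit its cap of 35 ; 95 left.
Give Line 7 80 more to hit its cap of 95 ; 15 left.
Line 19: +15 (room for 35) → 20. Pool exhausted.
Total = 11×20 + 13×35 + 7×10 + 3×15 + 29×30 + 14×55 + 23×75 + 12×95 = 5295.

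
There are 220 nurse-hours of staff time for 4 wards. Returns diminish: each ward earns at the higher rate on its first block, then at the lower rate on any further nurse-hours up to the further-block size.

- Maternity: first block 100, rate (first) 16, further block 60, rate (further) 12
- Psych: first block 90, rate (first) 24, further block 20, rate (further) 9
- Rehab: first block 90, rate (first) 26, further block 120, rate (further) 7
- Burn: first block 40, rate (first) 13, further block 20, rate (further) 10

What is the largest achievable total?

5140

Order all 8 blocks by rate: Rehab/tier1 26 > Psych/tier1 24 > Maternity/tier1 16 > Burn/tier1 13 > Maternity/tier2 12 > Burn/tier2 10 > Psych/tier2 9 > Rehab/tier2 7.
Rehab tier1 at 26: fill all 90 — 130 left.
Fill Psych tier1 block (90 at 24) — 40 left.
Maternity/tier1: +40 of 100 at 16; pool empty.
Total = 26×90 + 24×90 + 16×40 = 5140.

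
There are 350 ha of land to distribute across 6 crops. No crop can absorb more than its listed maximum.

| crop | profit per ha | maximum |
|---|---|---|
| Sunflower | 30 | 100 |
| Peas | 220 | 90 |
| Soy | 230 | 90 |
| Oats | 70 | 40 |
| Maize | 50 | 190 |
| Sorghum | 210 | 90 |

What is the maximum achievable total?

Highest profit per ha first: Soy 230 > Peas 220 > Sorghum 210 > Oats 70 > Maize 50 > Sunflower 30.
Soy: +90 to 90 (cap) — 260 left.
Peas takes 90 to reach its cap of 90 — 170 left.
Give Sorghum 90 to hit its cap of 90 — 80 left.
Oats takes 40 to reach its cap of 40 — 40 left.
Only 40 left; Maize takes them to reach 40.
Total = 220×90 + 230×90 + 70×40 + 50×40 + 210×90 = 64200.

64200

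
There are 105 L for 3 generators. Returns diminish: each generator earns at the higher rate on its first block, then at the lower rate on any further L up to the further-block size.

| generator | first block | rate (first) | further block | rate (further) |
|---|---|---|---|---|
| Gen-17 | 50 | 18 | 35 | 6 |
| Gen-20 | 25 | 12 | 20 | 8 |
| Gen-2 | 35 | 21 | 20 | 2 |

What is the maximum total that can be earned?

1875

Order all 6 blocks by rate: Gen-2/T1 21 > Gen-17/T1 18 > Gen-20/T1 12 > Gen-20/T2 8 > Gen-17/T2 6 > Gen-2/T2 2.
Fill Gen-2 T1 block (35 at 21) — 70 left.
Fill Gen-17 T1 block (50 at 18) — 20 left.
Gen-20 T1 at 12: only 20 left, fill 20.
Total = 21×35 + 18×50 + 12×20 = 1875.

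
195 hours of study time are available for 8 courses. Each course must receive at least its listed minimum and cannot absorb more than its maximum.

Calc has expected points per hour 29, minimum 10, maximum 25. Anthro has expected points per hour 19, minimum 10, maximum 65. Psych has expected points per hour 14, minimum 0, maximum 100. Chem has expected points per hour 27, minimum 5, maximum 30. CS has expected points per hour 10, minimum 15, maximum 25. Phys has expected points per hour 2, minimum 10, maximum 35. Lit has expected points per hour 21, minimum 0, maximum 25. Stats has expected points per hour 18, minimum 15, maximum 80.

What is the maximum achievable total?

3915

Meeting every minimum uses 10+10+0+5+15+10+0+15 = 65 hours, leaving 130.
Rank by expected points per hour: Calc 29 > Chem 27 > Lit 21 > Anthro 19 > Stats 18 > Psych 14 > CS 10 > Phys 2.
Calc: +15 to 25 (cap) → 115 left.
Chem: +25 to 30 (cap) → 90 left.
Give Lit 25 more to hit its cap of 25 → 65 left.
Give Anthro 55 more to hit its cap of 65 → 10 left.
Stats has room for 65 more but only 10 remain, so it gets 25.
Total = 29×25 + 19×65 + 27×30 + 10×15 + 2×10 + 21×25 + 18×25 = 3915.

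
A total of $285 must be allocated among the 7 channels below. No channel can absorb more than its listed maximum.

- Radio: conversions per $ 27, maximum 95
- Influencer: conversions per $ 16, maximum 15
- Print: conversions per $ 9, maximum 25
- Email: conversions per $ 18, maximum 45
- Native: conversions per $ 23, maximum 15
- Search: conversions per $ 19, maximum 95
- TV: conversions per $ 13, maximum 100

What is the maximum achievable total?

6025

Order the channels by conversions per $: Radio 27 > Native 23 > Search 19 > Email 18 > Influencer 16 > TV 13 > Print 9.
Radio: +95 to 95 (cap) ; 190 left.
Give Native 15 to hit its cap of 15 ; 175 left.
Give Search 95 to hit its cap of 95 ; 80 left.
Email: +45 to 45 (cap) ; 35 left.
Influencer takes 15 to reach its cap of 15 ; 20 left.
TV has room for 100 but only 20 remain, so it gets 20.
Total = 27×95 + 16×15 + 18×45 + 23×15 + 19×95 + 13×20 = 6025.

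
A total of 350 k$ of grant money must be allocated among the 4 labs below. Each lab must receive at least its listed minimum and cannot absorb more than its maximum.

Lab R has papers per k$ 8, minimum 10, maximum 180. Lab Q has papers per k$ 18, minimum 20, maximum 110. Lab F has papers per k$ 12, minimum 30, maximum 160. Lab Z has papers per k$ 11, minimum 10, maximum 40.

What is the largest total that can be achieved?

Meeting every minimum uses 10+20+30+10 = 70 k$, leaving 280.
Highest papers per k$ first: Lab Q 18 > Lab F 12 > Lab Z 11 > Lab R 8.
Give Lab Q 90 more to hit its cap of 110 — 190 left.
Give Lab F 130 more to hit its cap of 160 — 60 left.
Lab Z takes 30 more to reach its cap of 40 — 30 left.
Lab R has room for 170 more but only 30 remain, so it gets 40.
Total = 8×40 + 18×110 + 12×160 + 11×40 = 4660.

4660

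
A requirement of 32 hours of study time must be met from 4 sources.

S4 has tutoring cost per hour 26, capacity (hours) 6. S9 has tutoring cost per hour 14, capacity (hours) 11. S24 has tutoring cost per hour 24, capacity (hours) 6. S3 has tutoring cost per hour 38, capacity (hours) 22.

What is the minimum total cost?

796

Cheapest first:
S9 (14): use full 11 — 21 hours to go.
Take 6 from S24 at 24 — need 15 more.
S4 (26): use full 6 — 9 hours to go.
S3 (38): take the remaining 9 — done.
Cost = 11×14 + 6×24 + 6×26 + 9×38 = 796.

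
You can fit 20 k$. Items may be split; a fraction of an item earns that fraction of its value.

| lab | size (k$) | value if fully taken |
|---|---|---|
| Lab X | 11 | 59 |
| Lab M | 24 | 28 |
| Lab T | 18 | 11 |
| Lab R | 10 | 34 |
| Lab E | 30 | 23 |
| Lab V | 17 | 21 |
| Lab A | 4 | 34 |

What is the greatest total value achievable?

110

Best value per unit of size first: Lab A 34/4≈8.5, Lab X 59/11≈5.36, Lab R 34/10≈3.4, Lab V 21/17≈1.24, Lab M 28/24≈1.17, Lab E 23/30≈0.767, Lab T 11/18≈0.611.
Lab A: take in full, 4 k$ for value 34 → 16 left.
Lab X: take in full, 11 k$ for value 59 → 5 left.
Fill the last 5 k$ with part of Lab R: 5/10 of it earns 17.
Total value = 110.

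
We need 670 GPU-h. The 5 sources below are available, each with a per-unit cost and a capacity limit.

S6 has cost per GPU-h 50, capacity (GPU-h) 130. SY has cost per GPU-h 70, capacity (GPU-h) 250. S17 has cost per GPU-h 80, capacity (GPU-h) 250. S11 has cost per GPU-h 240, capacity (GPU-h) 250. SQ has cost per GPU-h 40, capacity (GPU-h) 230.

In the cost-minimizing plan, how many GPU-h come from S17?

60

Fill from the cheapest source first.
SQ (40): use full 230 → 440 GPU-h to go.
Take 130 from S6 at 50 → need 310 more.
SY at 70: take all 250 GPU-h → 60 still needed.
Take 60 from S17 at 80 to finish.
S11: unused.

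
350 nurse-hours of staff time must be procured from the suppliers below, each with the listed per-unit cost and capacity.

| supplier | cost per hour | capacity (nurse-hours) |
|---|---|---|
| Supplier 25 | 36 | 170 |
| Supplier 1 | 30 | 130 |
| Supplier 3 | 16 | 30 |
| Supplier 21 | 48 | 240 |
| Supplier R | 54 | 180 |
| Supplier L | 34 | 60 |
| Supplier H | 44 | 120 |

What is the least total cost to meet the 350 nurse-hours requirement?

Fill from the cheapest supplier first.
Supplier 3 (16): use full 30 — 320 nurse-hours to go.
Supplier 1 at 30: take all 130 nurse-hours — 190 still needed.
Supplier L (34): use full 60 — 130 nurse-hours to go.
Take 130 from Supplier 25 at 36 to finish.
Supplier H, Supplier 21, Supplier R: unused.
Cost = 30×16 + 130×30 + 60×34 + 130×36 = 11100.

11100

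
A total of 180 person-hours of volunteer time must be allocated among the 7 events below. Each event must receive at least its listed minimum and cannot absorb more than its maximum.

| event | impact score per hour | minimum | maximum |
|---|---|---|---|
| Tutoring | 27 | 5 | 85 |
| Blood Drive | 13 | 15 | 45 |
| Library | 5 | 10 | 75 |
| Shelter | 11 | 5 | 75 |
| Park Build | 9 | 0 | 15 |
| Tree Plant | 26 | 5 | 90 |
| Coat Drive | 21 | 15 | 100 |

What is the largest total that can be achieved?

Meeting every minimum uses 5+15+10+5+0+5+15 = 55 person-hours, leaving 125.
Order the events by impact score per hour: Tutoring 27 > Tree Plant 26 > Coat Drive 21 > Blood Drive 13 > Shelter 11 > Park Build 9 > Library 5.
Tutoring takes 80 more to reach its cap of 85 → 45 left.
Tree Plant: +45 (room for 85) → 50. Pool exhausted.
Total = 27×85 + 13×15 + 5×10 + 11×5 + 26×50 + 21×15 = 4210.

4210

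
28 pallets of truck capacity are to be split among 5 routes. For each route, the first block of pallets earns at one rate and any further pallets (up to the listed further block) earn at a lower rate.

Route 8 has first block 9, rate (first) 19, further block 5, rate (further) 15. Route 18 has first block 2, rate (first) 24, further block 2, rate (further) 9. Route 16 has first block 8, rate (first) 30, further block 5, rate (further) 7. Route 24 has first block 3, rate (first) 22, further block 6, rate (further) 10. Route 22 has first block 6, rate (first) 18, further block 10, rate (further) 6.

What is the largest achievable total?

Rank every tier by rate: Route 16/T1 30 > Route 18/T1 24 > Route 24/T1 22 > Route 8/T1 19 > Route 22/T1 18 > Route 8/T2 15 > Route 24/T2 10 > Route 18/T2 9 > Route 16/T2 7 > Route 22/T2 6.
Route 16/T1 (30): +8 → 20 left.
Route 18/T1 (24): +2 → 18 left.
Route 24/T1 (22): +3 → 15 left.
Fill Route 8 T1 block (9 at 19) → 6 left.
Route 22 T1 at 18: fill all 6 → 0 left.
Total = 30×8 + 24×2 + 22×3 + 19×9 + 18×6 = 633.

633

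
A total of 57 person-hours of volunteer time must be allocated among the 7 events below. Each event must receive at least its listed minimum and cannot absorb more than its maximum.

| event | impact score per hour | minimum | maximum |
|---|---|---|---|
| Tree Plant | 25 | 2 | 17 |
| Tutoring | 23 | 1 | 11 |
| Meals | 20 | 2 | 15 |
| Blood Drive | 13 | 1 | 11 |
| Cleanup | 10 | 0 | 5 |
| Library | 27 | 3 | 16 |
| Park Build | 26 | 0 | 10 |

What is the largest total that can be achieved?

1423

Meeting every minimum uses 2+1+2+1+0+3+0 = 9 person-hours, leaving 48.
Order the events by impact score per hour: Library 27 > Park Build 26 > Tree Plant 25 > Tutoring 23 > Meals 20 > Blood Drive 13 > Cleanup 10.
Library: +13 to 16 (cap) — 35 left.
Park Build: +10 to 10 (cap) — 25 left.
Tree Plant: +15 to 17 (cap) — 10 left.
Tutoring takes 10 more to reach its cap of 11 — 0 left.
Total = 25×17 + 23×11 + 20×2 + 13×1 + 27×16 + 26×10 = 1423.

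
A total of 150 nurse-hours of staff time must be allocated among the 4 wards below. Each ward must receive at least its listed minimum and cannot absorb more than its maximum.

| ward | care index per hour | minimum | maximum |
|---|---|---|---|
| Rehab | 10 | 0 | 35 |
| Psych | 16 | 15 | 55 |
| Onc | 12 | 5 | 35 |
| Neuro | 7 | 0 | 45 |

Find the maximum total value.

1825

Meeting every minimum uses 0+15+5+0 = 20 nurse-hours, leaving 130.
Highest care index per hour first: Psych 16 > Onc 12 > Rehab 10 > Neuro 7.
Psych: +40 to 55 (cap) → 90 left.
Onc takes 30 more to reach its cap of 35 → 60 left.
Rehab takes 35 more to reach its cap of 35 → 25 left.
Only 25 left; Neuro takes them to reach 25.
Total = 10×35 + 16×55 + 12×35 + 7×25 = 1825.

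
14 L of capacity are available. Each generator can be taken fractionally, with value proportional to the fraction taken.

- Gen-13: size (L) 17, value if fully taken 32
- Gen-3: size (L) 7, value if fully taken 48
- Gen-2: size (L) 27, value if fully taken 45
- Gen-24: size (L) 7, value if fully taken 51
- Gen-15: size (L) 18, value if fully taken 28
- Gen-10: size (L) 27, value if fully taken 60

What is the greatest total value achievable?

Best value per unit of size first: Gen-24 51/7≈7.29, Gen-3 48/7≈6.86, Gen-10 60/27≈2.22, Gen-13 32/17≈1.88, Gen-2 45/27≈1.67, Gen-15 28/18≈1.56.
Gen-24: take in full, 7 L for value 51 ; 7 left.
Gen-3: take in full, 7 L for value 48 ; 0 left.
Total value = 99.

99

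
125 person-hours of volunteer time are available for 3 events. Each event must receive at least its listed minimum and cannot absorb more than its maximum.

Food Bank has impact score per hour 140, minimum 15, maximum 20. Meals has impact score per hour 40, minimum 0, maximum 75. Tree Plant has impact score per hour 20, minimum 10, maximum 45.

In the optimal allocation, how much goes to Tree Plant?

30

Meeting every minimum uses 15+0+10 = 25 person-hours, leaving 100.
Order the events by impact score per hour: Food Bank 140 > Meals 40 > Tree Plant 20.
Food Bank takes 5 more to reach its cap of 20 ; 95 left.
Meals takes 75 more to reach its cap of 75 ; 20 left.
Tree Plant: +20 (room for 35) → 30. Pool exhausted.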